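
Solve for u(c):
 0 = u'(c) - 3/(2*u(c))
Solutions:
 u(c) = -sqrt(C1 + 3*c)
 u(c) = sqrt(C1 + 3*c)


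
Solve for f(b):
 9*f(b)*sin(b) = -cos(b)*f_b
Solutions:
 f(b) = C1*cos(b)^9


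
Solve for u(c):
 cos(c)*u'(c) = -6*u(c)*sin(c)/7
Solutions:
 u(c) = C1*cos(c)^(6/7)


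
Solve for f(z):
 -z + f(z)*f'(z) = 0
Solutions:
 f(z) = -sqrt(C1 + z^2)
 f(z) = sqrt(C1 + z^2)


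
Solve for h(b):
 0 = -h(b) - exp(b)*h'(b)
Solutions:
 h(b) = C1*exp(exp(-b))


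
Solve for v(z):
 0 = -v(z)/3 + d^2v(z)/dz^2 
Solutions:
 v(z) = C1*exp(-sqrt(3)*z/3) + C2*exp(sqrt(3)*z/3)


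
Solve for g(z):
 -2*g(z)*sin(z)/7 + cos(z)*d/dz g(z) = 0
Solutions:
 g(z) = C1/cos(z)^(2/7)


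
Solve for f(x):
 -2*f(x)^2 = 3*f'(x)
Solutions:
 f(x) = 3/(C1 + 2*x)


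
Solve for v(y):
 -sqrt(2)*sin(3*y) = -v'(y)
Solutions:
 v(y) = C1 - sqrt(2)*cos(3*y)/3


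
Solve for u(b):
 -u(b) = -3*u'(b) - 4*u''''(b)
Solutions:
 u(b) = C1*exp(b*(-8/(1 + 3*sqrt(57))^(1/3) + (1 + 3*sqrt(57))^(1/3) + 4)/12)*sin(sqrt(3)*b*(8/(1 + 3*sqrt(57))^(1/3) + (1 + 3*sqrt(57))^(1/3))/12) + C2*exp(b*(-8/(1 + 3*sqrt(57))^(1/3) + (1 + 3*sqrt(57))^(1/3) + 4)/12)*cos(sqrt(3)*b*(8/(1 + 3*sqrt(57))^(1/3) + (1 + 3*sqrt(57))^(1/3))/12) + C3*exp(-b) + C4*exp(b*(-(1 + 3*sqrt(57))^(1/3) + 2 + 8/(1 + 3*sqrt(57))^(1/3))/6)


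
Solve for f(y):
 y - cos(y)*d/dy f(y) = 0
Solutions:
 f(y) = C1 + Integral(y/cos(y), y)


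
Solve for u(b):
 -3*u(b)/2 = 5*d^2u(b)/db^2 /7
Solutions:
 u(b) = C1*sin(sqrt(210)*b/10) + C2*cos(sqrt(210)*b/10)


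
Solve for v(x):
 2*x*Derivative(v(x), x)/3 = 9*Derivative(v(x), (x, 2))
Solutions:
 v(x) = C1 + C2*erfi(sqrt(3)*x/9)


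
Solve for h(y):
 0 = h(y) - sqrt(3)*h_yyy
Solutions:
 h(y) = C3*exp(3^(5/6)*y/3) + (C1*sin(3^(1/3)*y/2) + C2*cos(3^(1/3)*y/2))*exp(-3^(5/6)*y/6)


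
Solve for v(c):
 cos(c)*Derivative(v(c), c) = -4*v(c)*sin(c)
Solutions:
 v(c) = C1*cos(c)^4


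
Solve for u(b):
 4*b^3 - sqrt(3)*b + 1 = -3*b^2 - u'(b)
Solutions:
 u(b) = C1 - b^4 - b^3 + sqrt(3)*b^2/2 - b


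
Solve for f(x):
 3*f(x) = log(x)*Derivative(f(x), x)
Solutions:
 f(x) = C1*exp(3*Integral(1/log(x), x))


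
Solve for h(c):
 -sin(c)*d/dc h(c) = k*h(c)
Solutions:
 h(c) = C1*exp(k*(-log(cos(c) - 1) + log(cos(c) + 1))/2)


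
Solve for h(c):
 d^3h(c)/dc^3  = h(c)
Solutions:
 h(c) = C3*exp(c) + (C1*sin(sqrt(3)*c/2) + C2*cos(sqrt(3)*c/2))*exp(-c/2)


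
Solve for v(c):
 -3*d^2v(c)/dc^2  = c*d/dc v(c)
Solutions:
 v(c) = C1 + C2*erf(sqrt(6)*c/6)


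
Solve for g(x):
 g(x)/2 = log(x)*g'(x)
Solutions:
 g(x) = C1*exp(Integral(1/log(x), x)/2)


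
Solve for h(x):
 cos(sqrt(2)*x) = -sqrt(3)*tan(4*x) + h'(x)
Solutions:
 h(x) = C1 - sqrt(3)*log(cos(4*x))/4 + sqrt(2)*sin(sqrt(2)*x)/2


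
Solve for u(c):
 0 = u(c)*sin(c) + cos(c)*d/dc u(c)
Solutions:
 u(c) = C1*cos(c)


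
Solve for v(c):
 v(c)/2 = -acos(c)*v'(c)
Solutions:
 v(c) = C1*exp(-Integral(1/acos(c), c)/2)


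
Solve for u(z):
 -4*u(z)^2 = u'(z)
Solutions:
 u(z) = 1/(C1 + 4*z)


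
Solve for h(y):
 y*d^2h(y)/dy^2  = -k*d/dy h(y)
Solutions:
 h(y) = C1 + y^(1 - re(k))*(C2*sin(log(y)*Abs(im(k))) + C3*cos(log(y)*im(k)))


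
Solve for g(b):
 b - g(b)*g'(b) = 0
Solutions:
 g(b) = -sqrt(C1 + b^2)
 g(b) = sqrt(C1 + b^2)


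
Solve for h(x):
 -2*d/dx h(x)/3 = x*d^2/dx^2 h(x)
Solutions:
 h(x) = C1 + C2*x^(1/3)


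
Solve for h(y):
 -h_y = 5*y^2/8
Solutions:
 h(y) = C1 - 5*y^3/24


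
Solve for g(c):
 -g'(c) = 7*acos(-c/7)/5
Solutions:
 g(c) = C1 - 7*c*acos(-c/7)/5 - 7*sqrt(49 - c^2)/5


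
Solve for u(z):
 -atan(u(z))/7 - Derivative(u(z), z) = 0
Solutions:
 Integral(1/atan(_y), (_y, u(z))) = C1 - z/7


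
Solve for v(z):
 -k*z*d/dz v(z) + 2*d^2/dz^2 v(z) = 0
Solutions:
 v(z) = Piecewise((-sqrt(pi)*C1*erf(z*sqrt(-k)/2)/sqrt(-k) - C2, (k > 0) | (k < 0)), (-C1*z - C2, True))


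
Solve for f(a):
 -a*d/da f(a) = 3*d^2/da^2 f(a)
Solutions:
 f(a) = C1 + C2*erf(sqrt(6)*a/6)


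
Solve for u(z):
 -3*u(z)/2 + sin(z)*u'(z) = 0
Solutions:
 u(z) = C1*(cos(z) - 1)^(3/4)/(cos(z) + 1)^(3/4)


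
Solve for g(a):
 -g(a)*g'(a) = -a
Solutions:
 g(a) = -sqrt(C1 + a^2)
 g(a) = sqrt(C1 + a^2)


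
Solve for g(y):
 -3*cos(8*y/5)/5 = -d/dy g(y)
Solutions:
 g(y) = C1 + 3*sin(8*y/5)/8


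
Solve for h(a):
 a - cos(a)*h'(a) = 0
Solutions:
 h(a) = C1 + Integral(a/cos(a), a)


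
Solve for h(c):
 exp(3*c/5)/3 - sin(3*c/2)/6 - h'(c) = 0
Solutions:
 h(c) = C1 + 5*exp(3*c/5)/9 + cos(3*c/2)/9


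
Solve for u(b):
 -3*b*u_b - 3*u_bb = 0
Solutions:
 u(b) = C1 + C2*erf(sqrt(2)*b/2)


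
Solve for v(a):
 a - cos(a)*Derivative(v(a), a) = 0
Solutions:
 v(a) = C1 + Integral(a/cos(a), a)


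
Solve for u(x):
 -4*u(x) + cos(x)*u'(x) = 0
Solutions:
 u(x) = C1*(sin(x)^2 + 2*sin(x) + 1)/(sin(x)^2 - 2*sin(x) + 1)


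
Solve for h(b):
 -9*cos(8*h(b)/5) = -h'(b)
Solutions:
 -9*b - 5*log(sin(8*h(b)/5) - 1)/16 + 5*log(sin(8*h(b)/5) + 1)/16 = C1


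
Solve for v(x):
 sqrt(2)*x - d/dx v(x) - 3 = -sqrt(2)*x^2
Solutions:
 v(x) = C1 + sqrt(2)*x^3/3 + sqrt(2)*x^2/2 - 3*x


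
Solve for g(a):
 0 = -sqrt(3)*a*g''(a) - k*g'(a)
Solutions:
 g(a) = C1 + a^(-sqrt(3)*re(k)/3 + 1)*(C2*sin(sqrt(3)*log(a)*Abs(im(k))/3) + C3*cos(sqrt(3)*log(a)*im(k)/3))


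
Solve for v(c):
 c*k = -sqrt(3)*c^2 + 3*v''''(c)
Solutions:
 v(c) = C1 + C2*c + C3*c^2 + C4*c^3 + sqrt(3)*c^6/1080 + c^5*k/360


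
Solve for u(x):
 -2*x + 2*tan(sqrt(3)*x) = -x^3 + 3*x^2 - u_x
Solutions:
 u(x) = C1 - x^4/4 + x^3 + x^2 + 2*sqrt(3)*log(cos(sqrt(3)*x))/3


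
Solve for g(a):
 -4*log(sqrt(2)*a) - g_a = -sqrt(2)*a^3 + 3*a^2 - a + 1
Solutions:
 g(a) = C1 + sqrt(2)*a^4/4 - a^3 + a^2/2 - 4*a*log(a) - a*log(4) + 3*a


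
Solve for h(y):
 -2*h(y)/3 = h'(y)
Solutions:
 h(y) = C1*exp(-2*y/3)


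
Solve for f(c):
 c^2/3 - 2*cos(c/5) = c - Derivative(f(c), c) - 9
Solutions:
 f(c) = C1 - c^3/9 + c^2/2 - 9*c + 10*sin(c/5)


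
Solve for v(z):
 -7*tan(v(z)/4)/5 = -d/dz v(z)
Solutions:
 v(z) = -4*asin(C1*exp(7*z/20)) + 4*pi
 v(z) = 4*asin(C1*exp(7*z/20))


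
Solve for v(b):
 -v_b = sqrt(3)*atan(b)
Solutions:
 v(b) = C1 - sqrt(3)*(b*atan(b) - log(b^2 + 1)/2)


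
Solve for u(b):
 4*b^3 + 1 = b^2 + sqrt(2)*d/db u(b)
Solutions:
 u(b) = C1 + sqrt(2)*b^4/2 - sqrt(2)*b^3/6 + sqrt(2)*b/2


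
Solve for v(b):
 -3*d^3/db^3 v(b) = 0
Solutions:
 v(b) = C1 + C2*b + C3*b^2


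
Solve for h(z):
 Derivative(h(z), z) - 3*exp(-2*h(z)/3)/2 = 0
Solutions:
 h(z) = 3*log(-sqrt(C1 + 3*z)) - 3*log(3)/2
 h(z) = 3*log(C1 + 3*z)/2 - 3*log(3)/2


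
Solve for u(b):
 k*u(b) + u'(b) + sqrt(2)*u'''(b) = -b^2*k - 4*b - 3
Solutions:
 u(b) = C1*exp(b*(-6^(1/3)*(9*sqrt(2)*k + 2*sqrt(3)*sqrt(27*k^2/2 + sqrt(2)))^(1/3) + 2*2^(1/6)*3^(2/3)/(9*sqrt(2)*k + 2*sqrt(3)*sqrt(27*k^2/2 + sqrt(2)))^(1/3))/6) + C2*exp(b*(6^(1/3)*(9*sqrt(2)*k + 2*sqrt(3)*sqrt(27*k^2/2 + sqrt(2)))^(1/3)/12 - 2^(1/3)*3^(5/6)*I*(9*sqrt(2)*k + 2*sqrt(3)*sqrt(27*k^2/2 + sqrt(2)))^(1/3)/12 + 2*sqrt(2)/((-6^(1/3) + 2^(1/3)*3^(5/6)*I)*(9*sqrt(2)*k + 2*sqrt(3)*sqrt(27*k^2/2 + sqrt(2)))^(1/3)))) + C3*exp(b*(6^(1/3)*(9*sqrt(2)*k + 2*sqrt(3)*sqrt(27*k^2/2 + sqrt(2)))^(1/3)/12 + 2^(1/3)*3^(5/6)*I*(9*sqrt(2)*k + 2*sqrt(3)*sqrt(27*k^2/2 + sqrt(2)))^(1/3)/12 - 2*sqrt(2)/((6^(1/3) + 2^(1/3)*3^(5/6)*I)*(9*sqrt(2)*k + 2*sqrt(3)*sqrt(27*k^2/2 + sqrt(2)))^(1/3)))) - b^2 - 2*b/k - 3/k + 2/k^2


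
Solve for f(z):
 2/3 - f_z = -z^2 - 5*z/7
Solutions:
 f(z) = C1 + z^3/3 + 5*z^2/14 + 2*z/3


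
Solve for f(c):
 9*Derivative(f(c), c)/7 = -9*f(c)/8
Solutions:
 f(c) = C1*exp(-7*c/8)


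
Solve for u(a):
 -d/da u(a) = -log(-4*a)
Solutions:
 u(a) = C1 + a*log(-a) + a*(-1 + 2*log(2))


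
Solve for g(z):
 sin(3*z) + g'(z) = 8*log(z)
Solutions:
 g(z) = C1 + 8*z*log(z) - 8*z + cos(3*z)/3


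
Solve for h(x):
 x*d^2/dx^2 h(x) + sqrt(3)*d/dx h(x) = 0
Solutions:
 h(x) = C1 + C2*x^(1 - sqrt(3))


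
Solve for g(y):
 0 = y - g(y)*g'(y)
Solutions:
 g(y) = -sqrt(C1 + y^2)
 g(y) = sqrt(C1 + y^2)


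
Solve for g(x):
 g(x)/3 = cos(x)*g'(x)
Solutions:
 g(x) = C1*(sin(x) + 1)^(1/6)/(sin(x) - 1)^(1/6)


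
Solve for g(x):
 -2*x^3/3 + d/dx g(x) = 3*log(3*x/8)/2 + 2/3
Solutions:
 g(x) = C1 + x^4/6 + 3*x*log(x)/2 - 9*x*log(2)/2 - 5*x/6 + 3*x*log(3)/2


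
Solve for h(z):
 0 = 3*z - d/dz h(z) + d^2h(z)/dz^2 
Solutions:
 h(z) = C1 + C2*exp(z) + 3*z^2/2 + 3*z


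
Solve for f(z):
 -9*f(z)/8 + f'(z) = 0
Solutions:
 f(z) = C1*exp(9*z/8)


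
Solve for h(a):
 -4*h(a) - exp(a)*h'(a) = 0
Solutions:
 h(a) = C1*exp(4*exp(-a))


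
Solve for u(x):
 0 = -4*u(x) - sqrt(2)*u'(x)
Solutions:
 u(x) = C1*exp(-2*sqrt(2)*x)


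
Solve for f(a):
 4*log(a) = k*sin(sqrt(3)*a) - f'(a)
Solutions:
 f(a) = C1 - 4*a*log(a) + 4*a - sqrt(3)*k*cos(sqrt(3)*a)/3


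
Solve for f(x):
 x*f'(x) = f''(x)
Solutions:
 f(x) = C1 + C2*erfi(sqrt(2)*x/2)


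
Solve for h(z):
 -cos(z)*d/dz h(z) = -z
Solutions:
 h(z) = C1 + Integral(z/cos(z), z)


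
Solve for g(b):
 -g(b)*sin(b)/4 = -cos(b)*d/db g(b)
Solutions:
 g(b) = C1/cos(b)^(1/4)


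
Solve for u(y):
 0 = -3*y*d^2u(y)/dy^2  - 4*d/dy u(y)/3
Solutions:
 u(y) = C1 + C2*y^(5/9)


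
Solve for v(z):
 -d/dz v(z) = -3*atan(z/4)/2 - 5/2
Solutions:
 v(z) = C1 + 3*z*atan(z/4)/2 + 5*z/2 - 3*log(z^2 + 16)


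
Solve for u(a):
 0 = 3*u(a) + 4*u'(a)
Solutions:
 u(a) = C1*exp(-3*a/4)


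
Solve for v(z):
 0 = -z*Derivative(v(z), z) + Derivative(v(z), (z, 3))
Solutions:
 v(z) = C1 + Integral(C2*airyai(z) + C3*airybi(z), z)


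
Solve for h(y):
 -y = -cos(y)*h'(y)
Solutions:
 h(y) = C1 + Integral(y/cos(y), y)


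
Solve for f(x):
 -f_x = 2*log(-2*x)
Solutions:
 f(x) = C1 - 2*x*log(-x) + 2*x*(1 - log(2))


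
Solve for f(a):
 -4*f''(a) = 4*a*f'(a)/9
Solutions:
 f(a) = C1 + C2*erf(sqrt(2)*a/6)


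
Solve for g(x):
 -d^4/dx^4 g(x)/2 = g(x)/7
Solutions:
 g(x) = (C1*sin(14^(3/4)*x/14) + C2*cos(14^(3/4)*x/14))*exp(-14^(3/4)*x/14) + (C3*sin(14^(3/4)*x/14) + C4*cos(14^(3/4)*x/14))*exp(14^(3/4)*x/14)


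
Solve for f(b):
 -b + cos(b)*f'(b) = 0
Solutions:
 f(b) = C1 + Integral(b/cos(b), b)


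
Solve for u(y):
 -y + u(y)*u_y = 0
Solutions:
 u(y) = -sqrt(C1 + y^2)
 u(y) = sqrt(C1 + y^2)


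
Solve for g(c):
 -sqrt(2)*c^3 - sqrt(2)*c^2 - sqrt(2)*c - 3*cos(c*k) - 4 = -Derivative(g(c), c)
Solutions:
 g(c) = C1 + sqrt(2)*c^4/4 + sqrt(2)*c^3/3 + sqrt(2)*c^2/2 + 4*c + 3*sin(c*k)/k


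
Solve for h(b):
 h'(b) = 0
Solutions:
 h(b) = C1


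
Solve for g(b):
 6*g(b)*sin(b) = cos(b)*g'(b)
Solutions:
 g(b) = C1/cos(b)^6


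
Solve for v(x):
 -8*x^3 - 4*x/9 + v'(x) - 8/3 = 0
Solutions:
 v(x) = C1 + 2*x^4 + 2*x^2/9 + 8*x/3


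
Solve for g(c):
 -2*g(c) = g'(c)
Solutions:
 g(c) = C1*exp(-2*c)


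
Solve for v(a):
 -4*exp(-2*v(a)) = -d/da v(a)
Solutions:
 v(a) = log(-sqrt(C1 + 8*a))
 v(a) = log(C1 + 8*a)/2


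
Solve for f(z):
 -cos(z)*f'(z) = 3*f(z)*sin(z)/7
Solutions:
 f(z) = C1*cos(z)^(3/7)


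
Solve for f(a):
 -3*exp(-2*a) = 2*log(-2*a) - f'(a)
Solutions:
 f(a) = C1 + 2*a*log(-a) + 2*a*(-1 + log(2)) - 3*exp(-2*a)/2


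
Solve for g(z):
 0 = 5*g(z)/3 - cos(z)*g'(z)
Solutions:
 g(z) = C1*(sin(z) + 1)^(5/6)/(sin(z) - 1)^(5/6)


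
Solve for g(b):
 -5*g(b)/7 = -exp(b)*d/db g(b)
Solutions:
 g(b) = C1*exp(-5*exp(-b)/7)


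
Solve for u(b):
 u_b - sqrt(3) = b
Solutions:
 u(b) = C1 + b^2/2 + sqrt(3)*b


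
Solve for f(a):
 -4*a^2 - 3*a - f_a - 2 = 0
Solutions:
 f(a) = C1 - 4*a^3/3 - 3*a^2/2 - 2*a


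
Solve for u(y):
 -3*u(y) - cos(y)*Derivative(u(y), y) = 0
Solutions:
 u(y) = C1*(sin(y) - 1)^(3/2)/(sin(y) + 1)^(3/2)


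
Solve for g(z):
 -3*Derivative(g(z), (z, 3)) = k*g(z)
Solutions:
 g(z) = C1*exp(3^(2/3)*z*(-k)^(1/3)/3) + C2*exp(z*(-k)^(1/3)*(-3^(2/3) + 3*3^(1/6)*I)/6) + C3*exp(-z*(-k)^(1/3)*(3^(2/3) + 3*3^(1/6)*I)/6)


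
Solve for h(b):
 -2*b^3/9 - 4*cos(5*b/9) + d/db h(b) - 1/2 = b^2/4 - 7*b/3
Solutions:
 h(b) = C1 + b^4/18 + b^3/12 - 7*b^2/6 + b/2 + 36*sin(5*b/9)/5


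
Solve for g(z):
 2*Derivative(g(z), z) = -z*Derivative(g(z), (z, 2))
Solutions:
 g(z) = C1 + C2/z


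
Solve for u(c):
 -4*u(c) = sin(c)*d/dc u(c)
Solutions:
 u(c) = C1*(cos(c)^2 + 2*cos(c) + 1)/(cos(c)^2 - 2*cos(c) + 1)


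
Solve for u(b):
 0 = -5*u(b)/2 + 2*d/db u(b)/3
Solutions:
 u(b) = C1*exp(15*b/4)


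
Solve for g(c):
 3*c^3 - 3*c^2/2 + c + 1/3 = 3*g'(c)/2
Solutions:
 g(c) = C1 + c^4/2 - c^3/3 + c^2/3 + 2*c/9


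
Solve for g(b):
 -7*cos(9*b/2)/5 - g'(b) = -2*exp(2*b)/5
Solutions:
 g(b) = C1 + exp(2*b)/5 - 14*sin(9*b/2)/45


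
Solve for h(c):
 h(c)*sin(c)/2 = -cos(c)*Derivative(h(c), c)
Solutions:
 h(c) = C1*sqrt(cos(c))


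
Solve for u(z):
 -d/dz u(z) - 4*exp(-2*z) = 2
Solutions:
 u(z) = C1 - 2*z + 2*exp(-2*z)


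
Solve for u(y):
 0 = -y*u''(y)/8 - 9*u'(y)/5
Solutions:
 u(y) = C1 + C2/y^(67/5)


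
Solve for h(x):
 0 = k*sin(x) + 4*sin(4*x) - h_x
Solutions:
 h(x) = C1 - k*cos(x) - cos(4*x)


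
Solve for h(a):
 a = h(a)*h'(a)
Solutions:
 h(a) = -sqrt(C1 + a^2)
 h(a) = sqrt(C1 + a^2)


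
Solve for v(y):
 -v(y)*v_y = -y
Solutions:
 v(y) = -sqrt(C1 + y^2)
 v(y) = sqrt(C1 + y^2)


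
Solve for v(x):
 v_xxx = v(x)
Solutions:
 v(x) = C3*exp(x) + (C1*sin(sqrt(3)*x/2) + C2*cos(sqrt(3)*x/2))*exp(-x/2)


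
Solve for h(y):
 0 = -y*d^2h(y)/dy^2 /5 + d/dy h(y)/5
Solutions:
 h(y) = C1 + C2*y^2


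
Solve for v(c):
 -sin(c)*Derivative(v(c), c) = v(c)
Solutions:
 v(c) = C1*sqrt(cos(c) + 1)/sqrt(cos(c) - 1)


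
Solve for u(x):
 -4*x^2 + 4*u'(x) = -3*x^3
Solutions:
 u(x) = C1 - 3*x^4/16 + x^3/3


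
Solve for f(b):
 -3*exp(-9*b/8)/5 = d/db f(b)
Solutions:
 f(b) = C1 + 8*exp(-9*b/8)/15


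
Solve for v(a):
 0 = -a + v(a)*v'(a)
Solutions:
 v(a) = -sqrt(C1 + a^2)
 v(a) = sqrt(C1 + a^2)


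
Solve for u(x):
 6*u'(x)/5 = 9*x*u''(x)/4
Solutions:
 u(x) = C1 + C2*x^(23/15)


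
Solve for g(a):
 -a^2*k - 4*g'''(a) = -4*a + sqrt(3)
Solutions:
 g(a) = C1 + C2*a + C3*a^2 - a^5*k/240 + a^4/24 - sqrt(3)*a^3/24


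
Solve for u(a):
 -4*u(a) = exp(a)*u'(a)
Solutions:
 u(a) = C1*exp(4*exp(-a))


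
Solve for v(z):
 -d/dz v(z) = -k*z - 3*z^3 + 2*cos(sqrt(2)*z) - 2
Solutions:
 v(z) = C1 + k*z^2/2 + 3*z^4/4 + 2*z - sqrt(2)*sin(sqrt(2)*z)


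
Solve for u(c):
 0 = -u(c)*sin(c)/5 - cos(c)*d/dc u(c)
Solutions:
 u(c) = C1*cos(c)^(1/5)


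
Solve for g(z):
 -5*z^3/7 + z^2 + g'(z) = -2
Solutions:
 g(z) = C1 + 5*z^4/28 - z^3/3 - 2*z


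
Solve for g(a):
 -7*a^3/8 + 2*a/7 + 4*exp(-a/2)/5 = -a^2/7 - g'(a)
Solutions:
 g(a) = C1 + 7*a^4/32 - a^3/21 - a^2/7 + 8*exp(-a/2)/5


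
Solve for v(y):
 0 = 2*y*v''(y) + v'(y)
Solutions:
 v(y) = C1 + C2*sqrt(y)


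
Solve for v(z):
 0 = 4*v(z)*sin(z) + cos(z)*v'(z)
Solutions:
 v(z) = C1*cos(z)^4


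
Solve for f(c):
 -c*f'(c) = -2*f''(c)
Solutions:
 f(c) = C1 + C2*erfi(c/2)


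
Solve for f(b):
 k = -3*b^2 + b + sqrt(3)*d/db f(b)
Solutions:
 f(b) = C1 + sqrt(3)*b^3/3 - sqrt(3)*b^2/6 + sqrt(3)*b*k/3


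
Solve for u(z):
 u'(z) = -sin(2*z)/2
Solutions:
 u(z) = C1 + cos(2*z)/4


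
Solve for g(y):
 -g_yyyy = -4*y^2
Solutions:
 g(y) = C1 + C2*y + C3*y^2 + C4*y^3 + y^6/90


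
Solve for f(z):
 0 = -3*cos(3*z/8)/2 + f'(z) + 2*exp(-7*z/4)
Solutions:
 f(z) = C1 + 4*sin(3*z/8) + 8*exp(-7*z/4)/7


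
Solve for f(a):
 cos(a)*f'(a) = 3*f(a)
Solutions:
 f(a) = C1*(sin(a) + 1)^(3/2)/(sin(a) - 1)^(3/2)


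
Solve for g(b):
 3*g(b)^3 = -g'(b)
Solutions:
 g(b) = -sqrt(2)*sqrt(-1/(C1 - 3*b))/2
 g(b) = sqrt(2)*sqrt(-1/(C1 - 3*b))/2


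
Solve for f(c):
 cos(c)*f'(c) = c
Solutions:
 f(c) = C1 + Integral(c/cos(c), c)


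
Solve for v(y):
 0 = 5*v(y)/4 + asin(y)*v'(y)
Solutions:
 v(y) = C1*exp(-5*Integral(1/asin(y), y)/4)


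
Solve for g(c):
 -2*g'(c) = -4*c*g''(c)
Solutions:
 g(c) = C1 + C2*c^(3/2)


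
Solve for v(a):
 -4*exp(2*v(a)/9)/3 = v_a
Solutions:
 v(a) = 9*log(-sqrt(-1/(C1 - 4*a))) - 9*log(2) + 9*log(6)/2 + 9*log(3)
 v(a) = 9*log(-1/(C1 - 4*a))/2 - 9*log(2) + 9*log(6)/2 + 9*log(3)


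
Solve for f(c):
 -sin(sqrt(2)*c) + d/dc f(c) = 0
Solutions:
 f(c) = C1 - sqrt(2)*cos(sqrt(2)*c)/2


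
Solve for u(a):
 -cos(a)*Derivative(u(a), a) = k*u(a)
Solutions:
 u(a) = C1*exp(k*(log(sin(a) - 1) - log(sin(a) + 1))/2)


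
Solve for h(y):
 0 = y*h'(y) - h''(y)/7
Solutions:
 h(y) = C1 + C2*erfi(sqrt(14)*y/2)


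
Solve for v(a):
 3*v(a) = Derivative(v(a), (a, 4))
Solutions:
 v(a) = C1*exp(-3^(1/4)*a) + C2*exp(3^(1/4)*a) + C3*sin(3^(1/4)*a) + C4*cos(3^(1/4)*a)


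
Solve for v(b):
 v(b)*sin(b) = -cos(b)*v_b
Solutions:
 v(b) = C1*cos(b)


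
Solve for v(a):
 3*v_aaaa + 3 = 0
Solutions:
 v(a) = C1 + C2*a + C3*a^2 + C4*a^3 - a^4/24


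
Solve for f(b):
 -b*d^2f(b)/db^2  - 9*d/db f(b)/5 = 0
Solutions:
 f(b) = C1 + C2/b^(4/5)


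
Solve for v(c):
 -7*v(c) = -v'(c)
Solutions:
 v(c) = C1*exp(7*c)


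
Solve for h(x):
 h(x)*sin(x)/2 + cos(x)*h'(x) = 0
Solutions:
 h(x) = C1*sqrt(cos(x))


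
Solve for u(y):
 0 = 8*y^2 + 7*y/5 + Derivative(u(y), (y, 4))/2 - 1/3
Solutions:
 u(y) = C1 + C2*y + C3*y^2 + C4*y^3 - 2*y^6/45 - 7*y^5/300 + y^4/36


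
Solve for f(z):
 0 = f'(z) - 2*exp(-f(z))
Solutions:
 f(z) = log(C1 + 2*z)


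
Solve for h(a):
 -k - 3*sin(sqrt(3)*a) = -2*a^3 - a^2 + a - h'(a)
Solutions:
 h(a) = C1 - a^4/2 - a^3/3 + a^2/2 + a*k - sqrt(3)*cos(sqrt(3)*a)


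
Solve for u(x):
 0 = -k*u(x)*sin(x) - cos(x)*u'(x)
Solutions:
 u(x) = C1*exp(k*log(cos(x)))


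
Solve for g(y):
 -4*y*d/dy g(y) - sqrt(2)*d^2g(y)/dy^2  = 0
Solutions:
 g(y) = C1 + C2*erf(2^(1/4)*y)


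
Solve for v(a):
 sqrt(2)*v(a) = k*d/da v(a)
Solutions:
 v(a) = C1*exp(sqrt(2)*a/k)


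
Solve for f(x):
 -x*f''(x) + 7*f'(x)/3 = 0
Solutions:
 f(x) = C1 + C2*x^(10/3)


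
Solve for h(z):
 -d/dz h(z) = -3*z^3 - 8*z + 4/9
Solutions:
 h(z) = C1 + 3*z^4/4 + 4*z^2 - 4*z/9


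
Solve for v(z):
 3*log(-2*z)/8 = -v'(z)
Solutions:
 v(z) = C1 - 3*z*log(-z)/8 + 3*z*(1 - log(2))/8


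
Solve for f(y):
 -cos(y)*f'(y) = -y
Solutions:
 f(y) = C1 + Integral(y/cos(y), y)


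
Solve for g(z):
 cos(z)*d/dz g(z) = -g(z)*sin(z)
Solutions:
 g(z) = C1*cos(z)


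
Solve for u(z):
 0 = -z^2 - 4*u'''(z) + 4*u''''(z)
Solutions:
 u(z) = C1 + C2*z + C3*z^2 + C4*exp(z) - z^5/240 - z^4/48 - z^3/12


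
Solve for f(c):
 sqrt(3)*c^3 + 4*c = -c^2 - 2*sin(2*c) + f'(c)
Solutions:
 f(c) = C1 + sqrt(3)*c^4/4 + c^3/3 + 2*c^2 - cos(2*c)


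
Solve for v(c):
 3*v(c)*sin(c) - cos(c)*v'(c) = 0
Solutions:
 v(c) = C1/cos(c)^3


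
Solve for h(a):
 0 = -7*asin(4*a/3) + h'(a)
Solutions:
 h(a) = C1 + 7*a*asin(4*a/3) + 7*sqrt(9 - 16*a^2)/4


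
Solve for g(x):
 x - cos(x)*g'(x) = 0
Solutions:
 g(x) = C1 + Integral(x/cos(x), x)


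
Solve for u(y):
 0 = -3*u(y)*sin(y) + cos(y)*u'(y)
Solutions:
 u(y) = C1/cos(y)^3


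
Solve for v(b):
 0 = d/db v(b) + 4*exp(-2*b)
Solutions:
 v(b) = C1 + 2*exp(-2*b)


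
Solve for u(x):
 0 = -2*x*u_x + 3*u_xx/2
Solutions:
 u(x) = C1 + C2*erfi(sqrt(6)*x/3)


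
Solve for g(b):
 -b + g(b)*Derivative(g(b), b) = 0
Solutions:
 g(b) = -sqrt(C1 + b^2)
 g(b) = sqrt(C1 + b^2)


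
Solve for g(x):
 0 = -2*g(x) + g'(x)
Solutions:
 g(x) = C1*exp(2*x)


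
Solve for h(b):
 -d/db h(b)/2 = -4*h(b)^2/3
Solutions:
 h(b) = -3/(C1 + 8*b)


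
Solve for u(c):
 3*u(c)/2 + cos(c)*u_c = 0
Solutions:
 u(c) = C1*(sin(c) - 1)^(3/4)/(sin(c) + 1)^(3/4)


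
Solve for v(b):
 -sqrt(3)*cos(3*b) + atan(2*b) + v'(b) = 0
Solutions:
 v(b) = C1 - b*atan(2*b) + log(4*b^2 + 1)/4 + sqrt(3)*sin(3*b)/3


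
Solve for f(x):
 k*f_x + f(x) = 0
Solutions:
 f(x) = C1*exp(-x/k)


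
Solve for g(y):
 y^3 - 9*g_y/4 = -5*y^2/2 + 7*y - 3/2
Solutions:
 g(y) = C1 + y^4/9 + 10*y^3/27 - 14*y^2/9 + 2*y/3


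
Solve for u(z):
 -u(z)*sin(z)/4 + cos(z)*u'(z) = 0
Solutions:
 u(z) = C1/cos(z)^(1/4)


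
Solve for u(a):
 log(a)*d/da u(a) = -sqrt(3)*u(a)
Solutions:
 u(a) = C1*exp(-sqrt(3)*Integral(1/log(a), a))


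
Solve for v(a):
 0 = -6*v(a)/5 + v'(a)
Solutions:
 v(a) = C1*exp(6*a/5)


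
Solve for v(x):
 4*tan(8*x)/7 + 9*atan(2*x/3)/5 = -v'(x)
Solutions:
 v(x) = C1 - 9*x*atan(2*x/3)/5 + 27*log(4*x^2 + 9)/20 + log(cos(8*x))/14


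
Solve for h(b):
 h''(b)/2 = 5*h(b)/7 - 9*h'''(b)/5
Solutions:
 h(b) = C1*exp(-b*(35*35^(1/3)/(54*sqrt(26034) + 8713)^(1/3) + 70 + 35^(2/3)*(54*sqrt(26034) + 8713)^(1/3))/756)*sin(sqrt(3)*35^(1/3)*b*(-35^(1/3)*(54*sqrt(26034) + 8713)^(1/3) + 35/(54*sqrt(26034) + 8713)^(1/3))/756) + C2*exp(-b*(35*35^(1/3)/(54*sqrt(26034) + 8713)^(1/3) + 70 + 35^(2/3)*(54*sqrt(26034) + 8713)^(1/3))/756)*cos(sqrt(3)*35^(1/3)*b*(-35^(1/3)*(54*sqrt(26034) + 8713)^(1/3) + 35/(54*sqrt(26034) + 8713)^(1/3))/756) + C3*exp(b*(-35 + 35*35^(1/3)/(54*sqrt(26034) + 8713)^(1/3) + 35^(2/3)*(54*sqrt(26034) + 8713)^(1/3))/378)


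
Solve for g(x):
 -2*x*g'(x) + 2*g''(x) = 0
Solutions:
 g(x) = C1 + C2*erfi(sqrt(2)*x/2)


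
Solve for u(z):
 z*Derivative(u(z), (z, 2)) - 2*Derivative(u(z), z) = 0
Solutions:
 u(z) = C1 + C2*z^3


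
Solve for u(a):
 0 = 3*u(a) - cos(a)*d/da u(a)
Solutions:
 u(a) = C1*(sin(a) + 1)^(3/2)/(sin(a) - 1)^(3/2)


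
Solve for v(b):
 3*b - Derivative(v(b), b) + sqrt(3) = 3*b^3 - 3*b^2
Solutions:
 v(b) = C1 - 3*b^4/4 + b^3 + 3*b^2/2 + sqrt(3)*b


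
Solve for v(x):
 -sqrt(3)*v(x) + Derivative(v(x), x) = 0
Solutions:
 v(x) = C1*exp(sqrt(3)*x)


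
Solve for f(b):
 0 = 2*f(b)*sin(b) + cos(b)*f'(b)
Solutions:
 f(b) = C1*cos(b)^2


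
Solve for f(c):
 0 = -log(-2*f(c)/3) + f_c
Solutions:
 -Integral(1/(log(-_y) - log(3) + log(2)), (_y, f(c))) = C1 - c


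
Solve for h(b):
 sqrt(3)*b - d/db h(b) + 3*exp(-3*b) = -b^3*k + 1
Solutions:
 h(b) = C1 + b^4*k/4 + sqrt(3)*b^2/2 - b - exp(-3*b)


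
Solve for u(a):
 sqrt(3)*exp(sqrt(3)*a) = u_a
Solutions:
 u(a) = C1 + exp(sqrt(3)*a)


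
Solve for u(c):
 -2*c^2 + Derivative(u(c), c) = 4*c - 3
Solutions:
 u(c) = C1 + 2*c^3/3 + 2*c^2 - 3*c


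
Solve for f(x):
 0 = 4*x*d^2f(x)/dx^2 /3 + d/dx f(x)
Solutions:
 f(x) = C1 + C2*x^(1/4)


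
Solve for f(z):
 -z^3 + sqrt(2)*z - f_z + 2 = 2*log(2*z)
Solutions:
 f(z) = C1 - z^4/4 + sqrt(2)*z^2/2 - 2*z*log(z) - z*log(4) + 4*z


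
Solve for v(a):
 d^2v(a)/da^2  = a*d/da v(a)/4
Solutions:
 v(a) = C1 + C2*erfi(sqrt(2)*a/4)


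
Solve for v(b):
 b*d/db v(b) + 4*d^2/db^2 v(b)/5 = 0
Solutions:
 v(b) = C1 + C2*erf(sqrt(10)*b/4)


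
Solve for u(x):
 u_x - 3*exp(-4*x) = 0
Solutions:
 u(x) = C1 - 3*exp(-4*x)/4


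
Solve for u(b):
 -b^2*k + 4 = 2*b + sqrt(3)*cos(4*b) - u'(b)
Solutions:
 u(b) = C1 + b^3*k/3 + b^2 - 4*b + sqrt(3)*sin(4*b)/4


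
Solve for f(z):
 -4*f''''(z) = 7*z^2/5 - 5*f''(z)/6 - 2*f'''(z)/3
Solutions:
 f(z) = C1 + C2*z + C3*exp(z*(1 - sqrt(31))/12) + C4*exp(z*(1 + sqrt(31))/12) + 7*z^4/50 - 56*z^3/125 + 5712*z^2/625


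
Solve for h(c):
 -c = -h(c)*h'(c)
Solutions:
 h(c) = -sqrt(C1 + c^2)
 h(c) = sqrt(C1 + c^2)


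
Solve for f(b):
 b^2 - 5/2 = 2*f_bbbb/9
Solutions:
 f(b) = C1 + C2*b + C3*b^2 + C4*b^3 + b^6/80 - 15*b^4/32


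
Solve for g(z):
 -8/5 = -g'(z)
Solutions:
 g(z) = C1 + 8*z/5


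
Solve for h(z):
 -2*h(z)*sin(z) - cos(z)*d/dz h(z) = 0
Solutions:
 h(z) = C1*cos(z)^2


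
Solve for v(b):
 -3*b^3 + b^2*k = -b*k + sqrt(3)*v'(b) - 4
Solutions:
 v(b) = C1 - sqrt(3)*b^4/4 + sqrt(3)*b^3*k/9 + sqrt(3)*b^2*k/6 + 4*sqrt(3)*b/3


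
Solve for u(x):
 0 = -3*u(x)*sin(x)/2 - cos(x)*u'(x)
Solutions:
 u(x) = C1*cos(x)^(3/2)


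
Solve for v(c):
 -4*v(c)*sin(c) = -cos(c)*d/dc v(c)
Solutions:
 v(c) = C1/cos(c)^4


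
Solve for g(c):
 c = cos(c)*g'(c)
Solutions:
 g(c) = C1 + Integral(c/cos(c), c)


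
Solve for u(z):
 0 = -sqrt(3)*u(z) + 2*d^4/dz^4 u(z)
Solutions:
 u(z) = C1*exp(-2^(3/4)*3^(1/8)*z/2) + C2*exp(2^(3/4)*3^(1/8)*z/2) + C3*sin(2^(3/4)*3^(1/8)*z/2) + C4*cos(2^(3/4)*3^(1/8)*z/2)


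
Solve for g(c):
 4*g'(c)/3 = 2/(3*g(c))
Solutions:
 g(c) = -sqrt(C1 + c)
 g(c) = sqrt(C1 + c)


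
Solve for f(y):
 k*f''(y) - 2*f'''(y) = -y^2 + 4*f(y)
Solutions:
 f(y) = C1*exp(y*(-k^2/(-k^3/8 + sqrt(-k^6 + (216 - k^3)^2)/8 + 27)^(1/3) + 2*k - 4*(-k^3/8 + sqrt(-k^6 + (216 - k^3)^2)/8 + 27)^(1/3))/12) + C2*exp(y*(-k^2/((-1 + sqrt(3)*I)*(-k^3/8 + sqrt(-k^6 + (216 - k^3)^2)/8 + 27)^(1/3)) + k + (-k^3/8 + sqrt(-k^6 + (216 - k^3)^2)/8 + 27)^(1/3) - sqrt(3)*I*(-k^3/8 + sqrt(-k^6 + (216 - k^3)^2)/8 + 27)^(1/3))/6) + C3*exp(y*(k^2/((1 + sqrt(3)*I)*(-k^3/8 + sqrt(-k^6 + (216 - k^3)^2)/8 + 27)^(1/3)) + k + (-k^3/8 + sqrt(-k^6 + (216 - k^3)^2)/8 + 27)^(1/3) + sqrt(3)*I*(-k^3/8 + sqrt(-k^6 + (216 - k^3)^2)/8 + 27)^(1/3))/6) + k/8 + y^2/4


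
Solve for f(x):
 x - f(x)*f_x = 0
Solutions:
 f(x) = -sqrt(C1 + x^2)
 f(x) = sqrt(C1 + x^2)


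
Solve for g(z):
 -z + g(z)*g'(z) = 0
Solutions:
 g(z) = -sqrt(C1 + z^2)
 g(z) = sqrt(C1 + z^2)


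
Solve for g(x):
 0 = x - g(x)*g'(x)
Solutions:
 g(x) = -sqrt(C1 + x^2)
 g(x) = sqrt(C1 + x^2)


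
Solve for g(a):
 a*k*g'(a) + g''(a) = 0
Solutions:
 g(a) = Piecewise((-sqrt(2)*sqrt(pi)*C1*erf(sqrt(2)*a*sqrt(k)/2)/(2*sqrt(k)) - C2, (k > 0) | (k < 0)), (-C1*a - C2, True))


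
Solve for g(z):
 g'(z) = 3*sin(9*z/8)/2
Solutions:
 g(z) = C1 - 4*cos(9*z/8)/3


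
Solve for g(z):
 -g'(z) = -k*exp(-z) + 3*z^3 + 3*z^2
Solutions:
 g(z) = C1 - k*exp(-z) - 3*z^4/4 - z^3


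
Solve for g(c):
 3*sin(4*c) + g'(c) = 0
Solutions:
 g(c) = C1 + 3*cos(4*c)/4


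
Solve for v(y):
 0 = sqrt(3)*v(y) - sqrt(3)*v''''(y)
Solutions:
 v(y) = C1*exp(-y) + C2*exp(y) + C3*sin(y) + C4*cos(y)


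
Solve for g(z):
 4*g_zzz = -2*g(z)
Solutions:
 g(z) = C3*exp(-2^(2/3)*z/2) + (C1*sin(2^(2/3)*sqrt(3)*z/4) + C2*cos(2^(2/3)*sqrt(3)*z/4))*exp(2^(2/3)*z/4)


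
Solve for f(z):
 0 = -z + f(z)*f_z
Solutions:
 f(z) = -sqrt(C1 + z^2)
 f(z) = sqrt(C1 + z^2)


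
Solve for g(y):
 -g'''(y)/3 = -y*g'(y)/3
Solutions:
 g(y) = C1 + Integral(C2*airyai(y) + C3*airybi(y), y)


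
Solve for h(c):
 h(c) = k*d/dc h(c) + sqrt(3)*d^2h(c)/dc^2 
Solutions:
 h(c) = C1*exp(sqrt(3)*c*(-k + sqrt(k^2 + 4*sqrt(3)))/6) + C2*exp(-sqrt(3)*c*(k + sqrt(k^2 + 4*sqrt(3)))/6)


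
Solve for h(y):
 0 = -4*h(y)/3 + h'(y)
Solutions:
 h(y) = C1*exp(4*y/3)


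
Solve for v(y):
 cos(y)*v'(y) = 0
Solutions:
 v(y) = C1


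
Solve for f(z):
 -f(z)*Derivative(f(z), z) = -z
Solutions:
 f(z) = -sqrt(C1 + z^2)
 f(z) = sqrt(C1 + z^2)


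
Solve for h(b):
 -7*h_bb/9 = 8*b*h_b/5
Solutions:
 h(b) = C1 + C2*erf(6*sqrt(35)*b/35)


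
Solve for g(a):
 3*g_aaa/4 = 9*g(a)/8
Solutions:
 g(a) = C3*exp(2^(2/3)*3^(1/3)*a/2) + (C1*sin(2^(2/3)*3^(5/6)*a/4) + C2*cos(2^(2/3)*3^(5/6)*a/4))*exp(-2^(2/3)*3^(1/3)*a/4)


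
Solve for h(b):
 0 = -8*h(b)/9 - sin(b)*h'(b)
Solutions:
 h(b) = C1*(cos(b) + 1)^(4/9)/(cos(b) - 1)^(4/9)


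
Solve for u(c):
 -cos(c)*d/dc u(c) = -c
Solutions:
 u(c) = C1 + Integral(c/cos(c), c)


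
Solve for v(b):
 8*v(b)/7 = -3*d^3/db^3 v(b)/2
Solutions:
 v(b) = C3*exp(-2*2^(1/3)*21^(2/3)*b/21) + (C1*sin(2^(1/3)*3^(1/6)*7^(2/3)*b/7) + C2*cos(2^(1/3)*3^(1/6)*7^(2/3)*b/7))*exp(2^(1/3)*21^(2/3)*b/21)


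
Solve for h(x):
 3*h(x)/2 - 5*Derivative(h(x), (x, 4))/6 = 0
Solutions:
 h(x) = C1*exp(-sqrt(3)*5^(3/4)*x/5) + C2*exp(sqrt(3)*5^(3/4)*x/5) + C3*sin(sqrt(3)*5^(3/4)*x/5) + C4*cos(sqrt(3)*5^(3/4)*x/5)


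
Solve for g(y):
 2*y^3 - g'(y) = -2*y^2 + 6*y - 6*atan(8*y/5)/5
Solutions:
 g(y) = C1 + y^4/2 + 2*y^3/3 - 3*y^2 + 6*y*atan(8*y/5)/5 - 3*log(64*y^2 + 25)/8


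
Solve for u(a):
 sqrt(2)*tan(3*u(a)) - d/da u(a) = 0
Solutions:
 u(a) = -asin(C1*exp(3*sqrt(2)*a))/3 + pi/3
 u(a) = asin(C1*exp(3*sqrt(2)*a))/3


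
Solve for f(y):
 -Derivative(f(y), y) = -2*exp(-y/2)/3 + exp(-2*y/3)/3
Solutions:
 f(y) = C1 - 4*exp(-y/2)/3 + exp(-2*y/3)/2


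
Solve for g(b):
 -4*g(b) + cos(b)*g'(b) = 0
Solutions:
 g(b) = C1*(sin(b)^2 + 2*sin(b) + 1)/(sin(b)^2 - 2*sin(b) + 1)


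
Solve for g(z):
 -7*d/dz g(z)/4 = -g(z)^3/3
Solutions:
 g(z) = -sqrt(42)*sqrt(-1/(C1 + 4*z))/2
 g(z) = sqrt(42)*sqrt(-1/(C1 + 4*z))/2


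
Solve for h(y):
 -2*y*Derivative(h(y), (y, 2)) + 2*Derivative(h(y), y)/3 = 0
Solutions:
 h(y) = C1 + C2*y^(4/3)


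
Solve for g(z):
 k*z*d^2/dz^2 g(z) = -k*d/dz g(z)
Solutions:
 g(z) = C1 + C2*log(z)


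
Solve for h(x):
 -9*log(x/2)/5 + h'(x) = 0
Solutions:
 h(x) = C1 + 9*x*log(x)/5 - 9*x/5 - 9*x*log(2)/5


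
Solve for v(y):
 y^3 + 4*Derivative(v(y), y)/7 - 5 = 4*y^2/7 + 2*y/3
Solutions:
 v(y) = C1 - 7*y^4/16 + y^3/3 + 7*y^2/12 + 35*y/4


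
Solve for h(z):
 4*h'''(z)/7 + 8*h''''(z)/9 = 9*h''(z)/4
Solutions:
 h(z) = C1 + C2*z + C3*exp(9*z*(-2 + sqrt(102))/56) + C4*exp(-9*z*(2 + sqrt(102))/56)


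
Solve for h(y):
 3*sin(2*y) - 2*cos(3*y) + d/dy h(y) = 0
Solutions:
 h(y) = C1 + 2*sin(3*y)/3 + 3*cos(2*y)/2


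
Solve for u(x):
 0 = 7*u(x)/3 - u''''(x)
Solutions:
 u(x) = C1*exp(-3^(3/4)*7^(1/4)*x/3) + C2*exp(3^(3/4)*7^(1/4)*x/3) + C3*sin(3^(3/4)*7^(1/4)*x/3) + C4*cos(3^(3/4)*7^(1/4)*x/3)


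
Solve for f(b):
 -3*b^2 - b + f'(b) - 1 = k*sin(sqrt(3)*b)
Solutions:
 f(b) = C1 + b^3 + b^2/2 + b - sqrt(3)*k*cos(sqrt(3)*b)/3


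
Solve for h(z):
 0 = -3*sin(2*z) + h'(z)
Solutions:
 h(z) = C1 - 3*cos(2*z)/2


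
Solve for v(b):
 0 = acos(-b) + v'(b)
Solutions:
 v(b) = C1 - b*acos(-b) - sqrt(1 - b^2)


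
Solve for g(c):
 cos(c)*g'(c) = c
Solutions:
 g(c) = C1 + Integral(c/cos(c), c)


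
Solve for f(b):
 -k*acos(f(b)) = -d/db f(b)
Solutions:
 Integral(1/acos(_y), (_y, f(b))) = C1 + b*k


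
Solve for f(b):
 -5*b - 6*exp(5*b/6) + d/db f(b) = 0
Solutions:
 f(b) = C1 + 5*b^2/2 + 36*exp(5*b/6)/5


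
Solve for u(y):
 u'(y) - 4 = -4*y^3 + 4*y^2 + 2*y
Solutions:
 u(y) = C1 - y^4 + 4*y^3/3 + y^2 + 4*y


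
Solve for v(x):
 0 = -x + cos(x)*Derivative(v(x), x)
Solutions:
 v(x) = C1 + Integral(x/cos(x), x)


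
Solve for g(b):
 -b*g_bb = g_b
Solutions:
 g(b) = C1 + C2*log(b)


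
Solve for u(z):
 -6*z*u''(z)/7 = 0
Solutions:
 u(z) = C1 + C2*z


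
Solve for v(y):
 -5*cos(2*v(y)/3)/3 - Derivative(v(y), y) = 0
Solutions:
 5*y/3 - 3*log(sin(2*v(y)/3) - 1)/4 + 3*log(sin(2*v(y)/3) + 1)/4 = C1


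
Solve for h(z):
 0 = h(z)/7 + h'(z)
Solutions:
 h(z) = C1*exp(-z/7)


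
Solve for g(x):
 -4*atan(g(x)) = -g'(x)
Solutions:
 Integral(1/atan(_y), (_y, g(x))) = C1 + 4*x


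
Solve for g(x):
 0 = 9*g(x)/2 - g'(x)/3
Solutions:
 g(x) = C1*exp(27*x/2)


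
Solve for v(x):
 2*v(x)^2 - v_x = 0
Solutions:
 v(x) = -1/(C1 + 2*x)


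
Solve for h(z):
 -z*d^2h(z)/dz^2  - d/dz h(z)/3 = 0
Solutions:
 h(z) = C1 + C2*z^(2/3)


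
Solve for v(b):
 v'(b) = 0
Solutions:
 v(b) = C1


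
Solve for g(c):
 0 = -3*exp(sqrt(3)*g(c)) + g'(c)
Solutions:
 g(c) = sqrt(3)*(2*log(-1/(C1 + 3*c)) - log(3))/6


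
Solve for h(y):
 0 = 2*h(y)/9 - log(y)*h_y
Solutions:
 h(y) = C1*exp(2*Integral(1/log(y), y)/9)


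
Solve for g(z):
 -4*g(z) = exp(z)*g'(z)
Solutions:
 g(z) = C1*exp(4*exp(-z))


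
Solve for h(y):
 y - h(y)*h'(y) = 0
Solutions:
 h(y) = -sqrt(C1 + y^2)
 h(y) = sqrt(C1 + y^2)


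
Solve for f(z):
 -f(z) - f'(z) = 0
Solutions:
 f(z) = C1*exp(-z)


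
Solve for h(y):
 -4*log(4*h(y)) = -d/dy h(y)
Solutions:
 -Integral(1/(log(_y) + 2*log(2)), (_y, h(y)))/4 = C1 - y


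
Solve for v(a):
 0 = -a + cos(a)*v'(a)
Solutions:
 v(a) = C1 + Integral(a/cos(a), a)


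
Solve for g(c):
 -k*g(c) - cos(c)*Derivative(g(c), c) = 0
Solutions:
 g(c) = C1*exp(k*(log(sin(c) - 1) - log(sin(c) + 1))/2)


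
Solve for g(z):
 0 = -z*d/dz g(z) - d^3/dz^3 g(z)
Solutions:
 g(z) = C1 + Integral(C2*airyai(-z) + C3*airybi(-z), z)


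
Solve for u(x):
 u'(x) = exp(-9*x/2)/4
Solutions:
 u(x) = C1 - exp(-9*x/2)/18


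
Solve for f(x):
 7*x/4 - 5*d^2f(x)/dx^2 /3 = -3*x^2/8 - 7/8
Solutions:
 f(x) = C1 + C2*x + 3*x^4/160 + 7*x^3/40 + 21*x^2/80


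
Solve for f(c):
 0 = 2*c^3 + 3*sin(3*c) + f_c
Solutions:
 f(c) = C1 - c^4/2 + cos(3*c)


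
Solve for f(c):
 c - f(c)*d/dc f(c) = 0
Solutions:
 f(c) = -sqrt(C1 + c^2)
 f(c) = sqrt(C1 + c^2)


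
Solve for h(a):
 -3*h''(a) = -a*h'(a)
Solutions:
 h(a) = C1 + C2*erfi(sqrt(6)*a/6)


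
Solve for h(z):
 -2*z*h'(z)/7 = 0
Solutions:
 h(z) = C1


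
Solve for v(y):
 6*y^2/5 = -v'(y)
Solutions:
 v(y) = C1 - 2*y^3/5


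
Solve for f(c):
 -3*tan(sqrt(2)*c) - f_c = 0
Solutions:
 f(c) = C1 + 3*sqrt(2)*log(cos(sqrt(2)*c))/2


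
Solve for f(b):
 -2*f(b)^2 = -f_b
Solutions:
 f(b) = -1/(C1 + 2*b)


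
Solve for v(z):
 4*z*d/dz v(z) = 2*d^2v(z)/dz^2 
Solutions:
 v(z) = C1 + C2*erfi(z)


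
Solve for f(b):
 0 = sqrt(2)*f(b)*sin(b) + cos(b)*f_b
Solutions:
 f(b) = C1*cos(b)^(sqrt(2))


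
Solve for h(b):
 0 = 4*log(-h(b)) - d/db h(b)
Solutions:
 Integral(1/log(-_y), (_y, h(b))) = C1 + 4*b


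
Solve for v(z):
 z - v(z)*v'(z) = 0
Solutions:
 v(z) = -sqrt(C1 + z^2)
 v(z) = sqrt(C1 + z^2)


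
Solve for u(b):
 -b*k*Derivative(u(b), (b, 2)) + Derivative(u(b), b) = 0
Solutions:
 u(b) = C1 + b^(((re(k) + 1)*re(k) + im(k)^2)/(re(k)^2 + im(k)^2))*(C2*sin(log(b)*Abs(im(k))/(re(k)^2 + im(k)^2)) + C3*cos(log(b)*im(k)/(re(k)^2 + im(k)^2)))


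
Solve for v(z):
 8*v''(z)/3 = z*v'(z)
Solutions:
 v(z) = C1 + C2*erfi(sqrt(3)*z/4)


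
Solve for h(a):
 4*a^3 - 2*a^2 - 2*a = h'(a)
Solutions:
 h(a) = C1 + a^4 - 2*a^3/3 - a^2


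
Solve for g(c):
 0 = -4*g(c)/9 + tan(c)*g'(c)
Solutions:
 g(c) = C1*sin(c)^(4/9)


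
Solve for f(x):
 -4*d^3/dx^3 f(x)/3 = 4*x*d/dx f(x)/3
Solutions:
 f(x) = C1 + Integral(C2*airyai(-x) + C3*airybi(-x), x)


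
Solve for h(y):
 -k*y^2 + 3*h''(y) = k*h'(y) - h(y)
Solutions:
 h(y) = C1*exp(y*(k - sqrt(k^2 - 12))/6) + C2*exp(y*(k + sqrt(k^2 - 12))/6) + 2*k^3 + 2*k^2*y + k*y^2 - 6*k


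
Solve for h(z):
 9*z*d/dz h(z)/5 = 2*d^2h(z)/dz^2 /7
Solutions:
 h(z) = C1 + C2*erfi(3*sqrt(35)*z/10)


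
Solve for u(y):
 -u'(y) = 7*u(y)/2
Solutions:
 u(y) = C1*exp(-7*y/2)


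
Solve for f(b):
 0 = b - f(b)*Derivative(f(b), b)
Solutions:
 f(b) = -sqrt(C1 + b^2)
 f(b) = sqrt(C1 + b^2)


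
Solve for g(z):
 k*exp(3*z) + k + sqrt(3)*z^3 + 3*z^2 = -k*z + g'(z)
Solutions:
 g(z) = C1 + k*z^2/2 + k*z + k*exp(3*z)/3 + sqrt(3)*z^4/4 + z^3


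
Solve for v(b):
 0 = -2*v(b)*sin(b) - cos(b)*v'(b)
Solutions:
 v(b) = C1*cos(b)^2


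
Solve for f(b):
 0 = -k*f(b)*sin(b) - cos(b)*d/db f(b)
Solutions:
 f(b) = C1*exp(k*log(cos(b)))


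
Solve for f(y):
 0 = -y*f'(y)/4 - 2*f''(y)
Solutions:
 f(y) = C1 + C2*erf(y/4)


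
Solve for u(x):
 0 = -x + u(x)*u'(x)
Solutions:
 u(x) = -sqrt(C1 + x^2)
 u(x) = sqrt(C1 + x^2)


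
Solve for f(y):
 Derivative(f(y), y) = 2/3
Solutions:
 f(y) = C1 + 2*y/3


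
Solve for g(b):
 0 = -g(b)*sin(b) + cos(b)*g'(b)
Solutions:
 g(b) = C1/cos(b)


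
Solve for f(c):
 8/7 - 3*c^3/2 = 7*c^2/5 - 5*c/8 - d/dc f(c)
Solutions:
 f(c) = C1 + 3*c^4/8 + 7*c^3/15 - 5*c^2/16 - 8*c/7


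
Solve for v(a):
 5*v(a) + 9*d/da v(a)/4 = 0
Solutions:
 v(a) = C1*exp(-20*a/9)


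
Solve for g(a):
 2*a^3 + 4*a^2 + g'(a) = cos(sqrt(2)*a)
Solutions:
 g(a) = C1 - a^4/2 - 4*a^3/3 + sqrt(2)*sin(sqrt(2)*a)/2


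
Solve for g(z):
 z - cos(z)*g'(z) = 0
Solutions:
 g(z) = C1 + Integral(z/cos(z), z)


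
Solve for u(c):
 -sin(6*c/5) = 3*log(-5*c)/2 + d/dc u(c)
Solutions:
 u(c) = C1 - 3*c*log(-c)/2 - 3*c*log(5)/2 + 3*c/2 + 5*cos(6*c/5)/6


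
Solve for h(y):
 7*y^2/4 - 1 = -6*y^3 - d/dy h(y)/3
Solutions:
 h(y) = C1 - 9*y^4/2 - 7*y^3/4 + 3*y


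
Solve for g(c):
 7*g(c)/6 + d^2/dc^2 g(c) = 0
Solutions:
 g(c) = C1*sin(sqrt(42)*c/6) + C2*cos(sqrt(42)*c/6)


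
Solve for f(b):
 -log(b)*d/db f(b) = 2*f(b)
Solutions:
 f(b) = C1*exp(-2*Integral(1/log(b), b))


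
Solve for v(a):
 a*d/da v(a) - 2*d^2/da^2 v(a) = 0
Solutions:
 v(a) = C1 + C2*erfi(a/2)


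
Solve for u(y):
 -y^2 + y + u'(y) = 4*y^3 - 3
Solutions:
 u(y) = C1 + y^4 + y^3/3 - y^2/2 - 3*y


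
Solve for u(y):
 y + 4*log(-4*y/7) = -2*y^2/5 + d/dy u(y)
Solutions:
 u(y) = C1 + 2*y^3/15 + y^2/2 + 4*y*log(-y) + 4*y*(-log(7) - 1 + 2*log(2))


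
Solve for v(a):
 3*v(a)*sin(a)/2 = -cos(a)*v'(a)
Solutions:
 v(a) = C1*cos(a)^(3/2)


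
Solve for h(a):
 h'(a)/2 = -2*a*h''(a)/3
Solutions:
 h(a) = C1 + C2*a^(1/4)


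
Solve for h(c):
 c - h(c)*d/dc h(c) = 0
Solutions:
 h(c) = -sqrt(C1 + c^2)
 h(c) = sqrt(C1 + c^2)


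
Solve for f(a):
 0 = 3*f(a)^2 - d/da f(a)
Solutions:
 f(a) = -1/(C1 + 3*a)


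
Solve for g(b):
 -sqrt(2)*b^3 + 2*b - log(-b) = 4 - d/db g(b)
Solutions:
 g(b) = C1 + sqrt(2)*b^4/4 - b^2 + b*log(-b) + 3*b


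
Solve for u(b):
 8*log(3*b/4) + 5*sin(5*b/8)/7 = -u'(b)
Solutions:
 u(b) = C1 - 8*b*log(b) - 8*b*log(3) + 8*b + 16*b*log(2) + 8*cos(5*b/8)/7


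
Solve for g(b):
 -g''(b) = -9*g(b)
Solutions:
 g(b) = C1*exp(-3*b) + C2*exp(3*b)


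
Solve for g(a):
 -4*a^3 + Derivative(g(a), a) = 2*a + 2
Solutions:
 g(a) = C1 + a^4 + a^2 + 2*a


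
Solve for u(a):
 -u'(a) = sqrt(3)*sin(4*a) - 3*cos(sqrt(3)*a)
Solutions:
 u(a) = C1 + sqrt(3)*sin(sqrt(3)*a) + sqrt(3)*cos(4*a)/4


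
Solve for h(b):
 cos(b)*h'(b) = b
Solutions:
 h(b) = C1 + Integral(b/cos(b), b)


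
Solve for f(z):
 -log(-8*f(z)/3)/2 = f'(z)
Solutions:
 2*Integral(1/(log(-_y) - log(3) + 3*log(2)), (_y, f(z))) = C1 - z


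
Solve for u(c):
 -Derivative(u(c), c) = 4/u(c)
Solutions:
 u(c) = -sqrt(C1 - 8*c)
 u(c) = sqrt(C1 - 8*c)


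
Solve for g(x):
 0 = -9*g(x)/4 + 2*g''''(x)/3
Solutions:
 g(x) = C1*exp(-2^(1/4)*3^(3/4)*x/2) + C2*exp(2^(1/4)*3^(3/4)*x/2) + C3*sin(2^(1/4)*3^(3/4)*x/2) + C4*cos(2^(1/4)*3^(3/4)*x/2)


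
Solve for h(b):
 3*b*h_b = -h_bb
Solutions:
 h(b) = C1 + C2*erf(sqrt(6)*b/2)


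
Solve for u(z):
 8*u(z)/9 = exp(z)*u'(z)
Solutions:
 u(z) = C1*exp(-8*exp(-z)/9)


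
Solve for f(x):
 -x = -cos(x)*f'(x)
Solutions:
 f(x) = C1 + Integral(x/cos(x), x)


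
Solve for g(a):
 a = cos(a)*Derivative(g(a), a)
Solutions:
 g(a) = C1 + Integral(a/cos(a), a)


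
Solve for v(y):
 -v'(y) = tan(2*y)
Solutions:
 v(y) = C1 + log(cos(2*y))/2


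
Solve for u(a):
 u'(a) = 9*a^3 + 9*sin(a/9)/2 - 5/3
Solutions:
 u(a) = C1 + 9*a^4/4 - 5*a/3 - 81*cos(a/9)/2


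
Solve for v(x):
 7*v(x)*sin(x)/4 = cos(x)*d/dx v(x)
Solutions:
 v(x) = C1/cos(x)^(7/4)


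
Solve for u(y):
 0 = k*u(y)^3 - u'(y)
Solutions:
 u(y) = -sqrt(2)*sqrt(-1/(C1 + k*y))/2
 u(y) = sqrt(2)*sqrt(-1/(C1 + k*y))/2


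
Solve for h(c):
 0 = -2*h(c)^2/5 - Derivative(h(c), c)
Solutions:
 h(c) = 5/(C1 + 2*c)
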